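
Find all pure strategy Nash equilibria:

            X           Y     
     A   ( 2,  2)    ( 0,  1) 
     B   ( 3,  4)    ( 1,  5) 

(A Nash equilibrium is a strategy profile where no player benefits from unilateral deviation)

Nash equilibrium: (B, Y)

Work:
Best responses:
  P1 vs X: payoffs [2, 3] → best response B (payoff 3)
  P1 vs Y: payoffs [0, 1] → best response B (payoff 1)
  P2 vs A: payoffs [2, 1] → best response X (payoff 2)
  P2 vs B: payoffs [4, 5] → best response Y (payoff 5)
Mutual best responses: (B,Y) → Nash equilibria.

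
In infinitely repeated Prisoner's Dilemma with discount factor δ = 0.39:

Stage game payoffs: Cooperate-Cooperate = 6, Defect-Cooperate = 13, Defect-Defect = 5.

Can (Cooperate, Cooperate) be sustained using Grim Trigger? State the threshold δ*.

δ* = 0.875; since δ = 0.39 < 0.875, cooperation cannot be sustained

Work:
For Grim Trigger:
Cooperate forever: 6/(1-δ)
Defect then punished: 13 + 5·δ/(1-δ)
Need: 6/(1-δ) ≥ 13 + 5·δ/(1-δ)
Solving: δ ≥ (T-R)/(T-P) = (13-6)/(13-5) = 0.875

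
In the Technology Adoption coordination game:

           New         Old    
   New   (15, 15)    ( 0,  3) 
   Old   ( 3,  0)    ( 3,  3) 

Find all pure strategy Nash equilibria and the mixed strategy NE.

Pure NE: (New, New) and (Old, Old); Mixed NE: p = 0.2, q = 0.2

Work:
Check pure NE:
(New, New): (15, 15) - no unilateral deviation beneficial
(Old, Old): (3, 3) - no unilateral deviation beneficial
Mixed NE: P1 plays New with p = 0.2, P2 plays New with q = 0.2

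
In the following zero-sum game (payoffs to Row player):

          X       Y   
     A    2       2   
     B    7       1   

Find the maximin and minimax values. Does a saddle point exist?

Maximin = 2, Minimax = 2, Saddle: True

Work:
Row minimums: [2, 1] → maximin = 2
Column maximums: [7, 2] → minimax = 2
Saddle point exists! Game value = 2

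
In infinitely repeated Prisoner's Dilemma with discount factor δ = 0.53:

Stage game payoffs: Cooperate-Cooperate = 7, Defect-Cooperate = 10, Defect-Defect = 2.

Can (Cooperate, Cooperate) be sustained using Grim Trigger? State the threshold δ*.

δ* = 0.375; since δ = 0.53 ≥ 0.375, cooperation can be sustained

Work:
For Grim Trigger:
Cooperate forever: 7/(1-δ)
Defect then punished: 10 + 2·δ/(1-δ)
Need: 7/(1-δ) ≥ 10 + 2·δ/(1-δ)
Solving: δ ≥ (T-R)/(T-P) = (10-7)/(10-2) = 0.375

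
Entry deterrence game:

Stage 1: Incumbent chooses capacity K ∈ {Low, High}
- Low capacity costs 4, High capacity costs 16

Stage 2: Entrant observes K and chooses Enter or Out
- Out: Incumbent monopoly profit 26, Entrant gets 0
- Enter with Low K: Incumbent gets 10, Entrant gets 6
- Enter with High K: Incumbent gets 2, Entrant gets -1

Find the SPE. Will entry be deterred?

SPE: (High, Enter|Low, Out|High); Entry deterred. Incumbent net profit = 10

Work:
After Low K: Entrant enters (6 > 0)
After High K: Entrant stays out (-1 < 0)
Incumbent: Low → 10−4=6, High → 26−16=10
Incumbent chooses High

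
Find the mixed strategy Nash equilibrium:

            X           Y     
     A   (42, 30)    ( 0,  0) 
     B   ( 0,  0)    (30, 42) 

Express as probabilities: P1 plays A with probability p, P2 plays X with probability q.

p = 0.5833, q = 0.4167

Work:
Find probabilities that make opponent indifferent:
P2 chooses q to make P1 indifferent between A and B
P1 chooses p to make P2 indifferent between X and Y
Mixed NE: P1 plays (A: 0.5833, B: 0.4167), P2 plays (X: 0.4167, Y: 0.5833)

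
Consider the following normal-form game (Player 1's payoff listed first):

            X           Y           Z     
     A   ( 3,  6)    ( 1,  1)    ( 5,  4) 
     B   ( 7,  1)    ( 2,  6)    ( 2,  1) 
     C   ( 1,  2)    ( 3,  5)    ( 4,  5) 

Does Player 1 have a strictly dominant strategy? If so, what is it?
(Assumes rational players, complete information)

No strictly dominant strategy exists for Player 1

Work:
A strategy strictly dominates another if it gives a strictly higher payoff against every opponent action. Compare each pair of P1's strategies column-by-column:
  A vs B: [3 vs 7, 1 vs 2, 5 vs 2] → A does not strictly dominate B (column X: 3 ≤ 7)
  A vs C: [3 vs 1, 1 vs 3, 5 vs 4] → A does not strictly dominate C (column Y: 1 ≤ 3)
  B vs A: [7 vs 3, 2 vs 1, 2 vs 5] → B does not strictly dominate A (column Z: 2 ≤ 5)
  B vs C: [7 vs 1, 2 vs 3, 2 vs 4] → B does not strictly dominate C (column Y: 2 ≤ 3)
  C vs A: [1 vs 3, 3 vs 1, 4 vs 5] → C does not strictly dominate A (column X: 1 ≤ 3)
  C vs B: [1 vs 7, 3 vs 2, 4 vs 2] → C does not strictly dominate B (column X: 1 ≤ 7)
No single strategy strictly dominates all others → no strictly dominant strategy.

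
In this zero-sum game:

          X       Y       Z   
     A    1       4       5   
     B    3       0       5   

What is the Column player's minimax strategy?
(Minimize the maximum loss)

Column should play X, value = 3

Work:
Column player minimizes Row's maximum payoff:
Column X: max payoff to Row = 3
Column Y: max payoff to Row = 4
Column Z: max payoff to Row = 5
Minimum is 3, achieved by column X.
Minimax strategy: X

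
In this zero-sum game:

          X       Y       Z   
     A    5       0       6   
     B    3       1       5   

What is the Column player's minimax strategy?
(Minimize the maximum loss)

Column should play Y, value = 1

Work:
Column player minimizes Row's maximum payoff:
Column X: max payoff to Row = 5
Column Y: max payoff to Row = 1
Column Z: max payoff to Row = 6
Minimum is 1, achieved by column Y.
Minimax strategy: Y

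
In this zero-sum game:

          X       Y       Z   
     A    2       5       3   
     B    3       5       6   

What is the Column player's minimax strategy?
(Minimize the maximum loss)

Column should play X, value = 3

Work:
Column player minimizes Row's maximum payoff:
Column X: max payoff to Row = 3
Column Y: max payoff to Row = 5
Column Z: max payoff to Row = 6
Minimum is 3, achieved by column X.
Minimax strategy: X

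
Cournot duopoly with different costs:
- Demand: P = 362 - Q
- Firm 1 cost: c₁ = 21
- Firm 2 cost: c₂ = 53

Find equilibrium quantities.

q₁* = 124.33, q₂* = 92.33

Work:
Reaction: q₁ = (362 - 21 - q₂)/2
Reaction: q₂ = (362 - 53 - q₁)/2
Solve simultaneously:
q₁* = (362 - 2×21 + 53)/3 = 124.33
q₂* = (362 - 2×53 + 21)/3 = 92.33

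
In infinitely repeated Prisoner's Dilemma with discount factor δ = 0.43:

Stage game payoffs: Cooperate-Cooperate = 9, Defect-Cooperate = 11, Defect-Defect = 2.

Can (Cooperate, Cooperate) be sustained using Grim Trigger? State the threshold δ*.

δ* = 0.2222; since δ = 0.43 ≥ 0.2222, cooperation can be sustained

Work:
For Grim Trigger:
Cooperate forever: 9/(1-δ)
Defect then punished: 11 + 2·δ/(1-δ)
Need: 9/(1-δ) ≥ 11 + 2·δ/(1-δ)
Solving: δ ≥ (T-R)/(T-P) = (11-9)/(11-2) = 0.2222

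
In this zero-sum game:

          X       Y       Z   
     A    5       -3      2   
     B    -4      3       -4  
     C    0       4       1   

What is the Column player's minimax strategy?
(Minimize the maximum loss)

Column should play Z, value = 2

Work:
Column player minimizes Row's maximum payoff:
Column X: max payoff to Row = 5
Column Y: max payoff to Row = 4
Column Z: max payoff to Row = 2
Minimum is 2, achieved by column Z.
Minimax strategy: Z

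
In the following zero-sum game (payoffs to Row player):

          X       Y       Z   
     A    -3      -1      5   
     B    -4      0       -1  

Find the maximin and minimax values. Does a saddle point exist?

Maximin = -3, Minimax = -3, Saddle: True

Work:
Row minimums: [-3, -4] → maximin = -3
Column maximums: [-3, 0, 5] → minimax = -3
Saddle point exists! Game value = -3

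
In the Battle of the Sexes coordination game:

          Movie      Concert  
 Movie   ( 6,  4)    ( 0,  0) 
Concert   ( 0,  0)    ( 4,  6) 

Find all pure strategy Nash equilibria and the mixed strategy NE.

Pure NE: (Movie, Movie) and (Concert, Concert); Mixed NE: p = 0.6, q = 0.4

Work:
Check pure NE:
(Movie, Movie): (6, 4) - no unilateral deviation beneficial
(Concert, Concert): (4, 6) - no unilateral deviation beneficial
Mixed NE: P1 plays Movie with p = 0.6, P2 plays Movie with q = 0.4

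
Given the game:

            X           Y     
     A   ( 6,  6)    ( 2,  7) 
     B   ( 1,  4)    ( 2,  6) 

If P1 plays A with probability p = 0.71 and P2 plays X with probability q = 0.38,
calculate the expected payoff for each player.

E[P1] = 2.969, E[P2] = 6.2198

Work:
E[P1] = p·q·π₁(A,X) + p·(1-q)·π₁(A,Y) + (1-p)·q·π₁(B,X) + (1-p)·(1-q)·π₁(B,Y)
= 0.71·0.38·6 + 0.71·0.62·2 + 0.29·0.38·1 + 0.29·0.62·2
= 2.969

E[P2] = 6.2198 (similar calculation)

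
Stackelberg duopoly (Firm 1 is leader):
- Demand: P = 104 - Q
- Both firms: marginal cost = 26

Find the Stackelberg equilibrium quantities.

q₁* (leader) = 39.0, q₂* (follower) = 19.5

Work:
Follower's reaction: q₂ = (a - c - q₁)/2
Leader substitutes: π₁ = q₁·(a - q₁ - (a-c-q₁)/2 - c)
FOC: q₁* = (104 - 26)/2 = 39.00
Then: q₂* = (104 - 26 - 39.0)/2 = 19.50
Leader has first-mover advantage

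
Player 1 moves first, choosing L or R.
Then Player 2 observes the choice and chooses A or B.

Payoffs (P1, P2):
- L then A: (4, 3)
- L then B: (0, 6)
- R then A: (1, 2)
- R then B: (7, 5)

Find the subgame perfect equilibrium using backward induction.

P1 plays R, P2 plays B after L and B after R; Payoff (7, 5)

Work:
Backward induction:
After L: P2 chooses B → P1 gets 0
After R: P2 chooses B → P1 gets 7
P1 chooses R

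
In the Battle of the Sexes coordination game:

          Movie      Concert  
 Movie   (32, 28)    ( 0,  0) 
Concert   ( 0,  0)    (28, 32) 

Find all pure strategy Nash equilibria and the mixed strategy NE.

Pure NE: (Movie, Movie) and (Concert, Concert); Mixed NE: p = 0.5333, q = 0.4667

Work:
Check pure NE:
(Movie, Movie): (32, 28) - no unilateral deviation beneficial
(Concert, Concert): (28, 32) - no unilateral deviation beneficial
Mixed NE: P1 plays Movie with p = 0.5333, P2 plays Movie with q = 0.4667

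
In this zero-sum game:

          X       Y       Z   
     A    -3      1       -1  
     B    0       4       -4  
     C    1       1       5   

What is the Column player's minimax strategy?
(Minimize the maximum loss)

Column should play X, value = 1

Work:
Column player minimizes Row's maximum payoff:
Column X: max payoff to Row = 1
Column Y: max payoff to Row = 4
Column Z: max payoff to Row = 5
Minimum is 1, achieved by column X.
Minimax strategy: X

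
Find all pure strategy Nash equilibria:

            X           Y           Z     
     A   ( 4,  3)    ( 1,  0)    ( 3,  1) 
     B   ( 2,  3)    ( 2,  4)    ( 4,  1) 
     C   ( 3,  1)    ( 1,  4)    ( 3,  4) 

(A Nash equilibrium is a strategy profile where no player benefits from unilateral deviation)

Nash equilibrium: (A, X), (B, Y)

Work:
Best responses:
  P1 vs X: payoffs [4, 2, 3] → best response A (payoff 4)
  P1 vs Y: payoffs [1, 2, 1] → best response B (payoff 2)
  P1 vs Z: payoffs [3, 4, 3] → best response B (payoff 4)
  P2 vs A: payoffs [3, 0, 1] → best response X (payoff 3)
  P2 vs B: payoffs [3, 4, 1] → best response Y (payoff 4)
  P2 vs C: payoffs [1, 4, 4] → best response Y/Z (payoff 4)
Mutual best responses: (A,X), (B,Y) → Nash equilibria.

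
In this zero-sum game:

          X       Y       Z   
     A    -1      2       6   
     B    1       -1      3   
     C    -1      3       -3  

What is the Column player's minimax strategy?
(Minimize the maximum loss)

Column should play X, value = 1

Work:
Column player minimizes Row's maximum payoff:
Column X: max payoff to Row = 1
Column Y: max payoff to Row = 3
Column Z: max payoff to Row = 6
Minimum is 1, achieved by column X.
Minimax strategy: X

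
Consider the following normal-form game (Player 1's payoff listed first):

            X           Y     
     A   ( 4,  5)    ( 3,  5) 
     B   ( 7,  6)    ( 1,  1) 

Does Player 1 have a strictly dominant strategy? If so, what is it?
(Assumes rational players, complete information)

No strictly dominant strategy exists for Player 1

Work:
A strategy strictly dominates another if it gives a strictly higher payoff against every opponent action. Compare each pair of P1's strategies column-by-column:
  A vs B: [4 vs 7, 3 vs 1] → A does not strictly dominate B (column X: 4 ≤ 7)
  B vs A: [7 vs 4, 1 vs 3] → B does not strictly dominate A (column Y: 1 ≤ 3)
No single strategy strictly dominates all others → no strictly dominant strategy.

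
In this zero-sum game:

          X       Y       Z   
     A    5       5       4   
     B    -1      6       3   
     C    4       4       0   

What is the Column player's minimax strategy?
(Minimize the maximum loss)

Column should play Z, value = 4

Work:
Column player minimizes Row's maximum payoff:
Column X: max payoff to Row = 5
Column Y: max payoff to Row = 6
Column Z: max payoff to Row = 4
Minimum is 4, achieved by column Z.
Minimax strategy: Z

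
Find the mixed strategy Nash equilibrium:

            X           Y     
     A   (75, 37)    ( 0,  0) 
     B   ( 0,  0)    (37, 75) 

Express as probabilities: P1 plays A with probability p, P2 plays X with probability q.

p = 0.6696, q = 0.3304

Work:
Find probabilities that make opponent indifferent:
P2 chooses q to make P1 indifferent between A and B
P1 chooses p to make P2 indifferent between X and Y
Mixed NE: P1 plays (A: 0.6696, B: 0.3304), P2 plays (X: 0.3304, Y: 0.6696)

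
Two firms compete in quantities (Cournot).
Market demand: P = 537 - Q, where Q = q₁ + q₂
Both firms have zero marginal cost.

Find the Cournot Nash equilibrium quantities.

q₁* = q₂* = 179.0; P* = 179.0

Work:
Profit: π_i = P·q_i = (a - q_i - q_j)·q_i
FOC: ∂π_i/∂q_i = a - 2q_i - q_j = 0
Reaction function: q_i = (537 - q_j)/2
Symmetry: q* = 537/3 = 179.0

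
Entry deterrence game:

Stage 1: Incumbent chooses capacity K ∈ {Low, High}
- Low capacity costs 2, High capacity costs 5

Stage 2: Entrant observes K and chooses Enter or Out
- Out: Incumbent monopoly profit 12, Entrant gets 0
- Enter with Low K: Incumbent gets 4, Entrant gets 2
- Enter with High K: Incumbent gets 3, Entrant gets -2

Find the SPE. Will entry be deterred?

SPE: (High, Enter|Low, Out|High); Entry deterred. Incumbent net profit = 7

Work:
After Low K: Entrant enters (2 > 0)
After High K: Entrant stays out (-2 < 0)
Incumbent: Low → 4−2=2, High → 12−5=7
Incumbent chooses High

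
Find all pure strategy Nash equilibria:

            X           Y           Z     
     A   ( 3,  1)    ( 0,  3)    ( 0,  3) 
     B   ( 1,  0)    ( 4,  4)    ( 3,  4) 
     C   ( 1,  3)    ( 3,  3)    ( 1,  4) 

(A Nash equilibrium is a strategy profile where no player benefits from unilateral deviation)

Nash equilibrium: (B, Y), (B, Z)

Work:
Best responses:
  P1 vs X: payoffs [3, 1, 1] → best response A (payoff 3)
  P1 vs Y: payoffs [0, 4, 3] → best response B (payoff 4)
  P1 vs Z: payoffs [0, 3, 1] → best response B (payoff 3)
  P2 vs A: payoffs [1, 3, 3] → best response Y/Z (payoff 3)
  P2 vs B: payoffs [0, 4, 4] → best response Y/Z (payoff 4)
  P2 vs C: payoffs [3, 3, 4] → best response Z (payoff 4)
Mutual best responses: (B,Y), (B,Z) → Nash equilibria.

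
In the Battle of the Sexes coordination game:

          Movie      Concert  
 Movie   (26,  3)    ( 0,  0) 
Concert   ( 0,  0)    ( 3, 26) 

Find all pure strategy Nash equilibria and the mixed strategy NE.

Pure NE: (Movie, Movie) and (Concert, Concert); Mixed NE: p = 0.8966, q = 0.1034

Work:
Check pure NE:
(Movie, Movie): (26, 3) - no unilateral deviation beneficial
(Concert, Concert): (3, 26) - no unilateral deviation beneficial
Mixed NE: P1 plays Movie with p = 0.8966, P2 plays Movie with q = 0.1034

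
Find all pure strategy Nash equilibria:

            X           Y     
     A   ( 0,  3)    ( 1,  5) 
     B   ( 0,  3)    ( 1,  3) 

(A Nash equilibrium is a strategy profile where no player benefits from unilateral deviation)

Nash equilibrium: (A, Y), (B, X), (B, Y)

Work:
Best responses:
  P1 vs X: payoffs [0, 0] → best response A/B (payoff 0)
  P1 vs Y: payoffs [1, 1] → best response A/B (payoff 1)
  P2 vs A: payoffs [3, 5] → best response Y (payoff 5)
  P2 vs B: payoffs [3, 3] → best response X/Y (payoff 3)
Mutual best responses: (A,Y), (B,X), (B,Y) → Nash equilibria.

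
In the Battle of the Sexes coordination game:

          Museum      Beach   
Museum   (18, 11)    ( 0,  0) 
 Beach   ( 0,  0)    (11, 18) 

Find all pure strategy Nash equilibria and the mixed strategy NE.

Pure NE: (Museum, Museum) and (Beach, Beach); Mixed NE: p = 0.6207, q = 0.3793

Work:
Check pure NE:
(Museum, Museum): (18, 11) - no unilateral deviation beneficial
(Beach, Beach): (11, 18) - no unilateral deviation beneficial
Mixed NE: P1 plays Museum with p = 0.6207, P2 plays Museum with q = 0.3793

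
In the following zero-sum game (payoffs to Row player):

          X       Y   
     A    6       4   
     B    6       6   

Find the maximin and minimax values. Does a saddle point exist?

Maximin = 6, Minimax = 6, Saddle: True

Work:
Row minimums: [4, 6] → maximin = 6
Column maximums: [6, 6] → minimax = 6
Saddle point exists! Game value = 6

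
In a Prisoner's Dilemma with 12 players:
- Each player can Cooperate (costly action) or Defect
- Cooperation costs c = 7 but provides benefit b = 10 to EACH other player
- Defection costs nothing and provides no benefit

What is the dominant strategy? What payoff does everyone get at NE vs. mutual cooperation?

Dominant: Defect; NE payoff = 0; Coop payoff = 103

Work:
Defect dominates (saves cost c = 7, benefit to others is external)
NE: All defect → everyone gets 0
If all cooperate: each receives (11)×10 - 7 = 103
Social dilemma: 103 > 0 but NE gives 0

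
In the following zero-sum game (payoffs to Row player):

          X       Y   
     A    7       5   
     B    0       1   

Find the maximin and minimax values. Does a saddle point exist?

Maximin = 5, Minimax = 5, Saddle: True

Work:
Row minimums: [5, 0] → maximin = 5
Column maximums: [7, 5] → minimax = 5
Saddle point exists! Game value = 5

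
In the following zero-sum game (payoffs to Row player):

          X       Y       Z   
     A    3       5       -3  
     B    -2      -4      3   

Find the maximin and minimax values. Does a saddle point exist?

Maximin = -3, Minimax = 3, Saddle: False

Work:
Row minimums: [-3, -4] → maximin = -3
Column maximums: [3, 5, 3] → minimax = 3
No saddle point (maximin ≠ minimax). Mixed strategy needed.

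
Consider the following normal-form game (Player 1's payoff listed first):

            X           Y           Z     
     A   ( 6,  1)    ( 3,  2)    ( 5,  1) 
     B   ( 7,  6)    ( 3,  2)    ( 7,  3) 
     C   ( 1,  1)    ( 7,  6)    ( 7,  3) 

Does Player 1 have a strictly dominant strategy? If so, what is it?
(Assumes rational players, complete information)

No strictly dominant strategy exists for Player 1

Work:
A strategy strictly dominates another if it gives a strictly higher payoff against every opponent action. Compare each pair of P1's strategies column-by-column:
  A vs B: [6 vs 7, 3 vs 3, 5 vs 7] → A does not strictly dominate B (column X: 6 ≤ 7)
  A vs C: [6 vs 1, 3 vs 7, 5 vs 7] → A does not strictly dominate C (column Y: 3 ≤ 7)
  B vs A: [7 vs 6, 3 vs 3, 7 vs 5] → B does not strictly dominate A (column Y: 3 ≤ 3)
  B vs C: [7 vs 1, 3 vs 7, 7 vs 7] → B does not strictly dominate C (column Y: 3 ≤ 7)
  C vs A: [1 vs 6, 7 vs 3, 7 vs 5] → C does not strictly dominate A (column X: 1 ≤ 6)
  C vs B: [1 vs 7, 7 vs 3, 7 vs 7] → C does not strictly dominate B (column X: 1 ≤ 7)
No single strategy strictly dominates all others → no strictly dominant strategy.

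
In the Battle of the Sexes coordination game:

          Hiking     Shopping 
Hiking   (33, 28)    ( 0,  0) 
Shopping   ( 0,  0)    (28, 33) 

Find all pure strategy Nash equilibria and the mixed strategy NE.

Pure NE: (Hiking, Hiking) and (Shopping, Shopping); Mixed NE: p = 0.541, q = 0.459

Work:
Check pure NE:
(Hiking, Hiking): (33, 28) - no unilateral deviation beneficial
(Shopping, Shopping): (28, 33) - no unilateral deviation beneficial
Mixed NE: P1 plays Hiking with p = 0.541, P2 plays Hiking with q = 0.459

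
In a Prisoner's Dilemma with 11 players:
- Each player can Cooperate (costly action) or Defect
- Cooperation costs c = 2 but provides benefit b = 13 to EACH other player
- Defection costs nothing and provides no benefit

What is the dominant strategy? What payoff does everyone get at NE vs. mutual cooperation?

Dominant: Defect; NE payoff = 0; Coop payoff = 128

Work:
Defect dominates (saves cost c = 2, benefit to others is external)
NE: All defect → everyone gets 0
If all cooperate: each receives (10)×13 - 2 = 128
Social dilemma: 128 > 0 but NE gives 0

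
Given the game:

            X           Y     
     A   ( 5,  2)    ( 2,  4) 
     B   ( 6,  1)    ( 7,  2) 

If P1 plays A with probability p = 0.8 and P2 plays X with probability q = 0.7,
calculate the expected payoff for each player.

E[P1] = 4.54, E[P2] = 2.34

Work:
E[P1] = p·q·π₁(A,X) + p·(1-q)·π₁(A,Y) + (1-p)·q·π₁(B,X) + (1-p)·(1-q)·π₁(B,Y)
= 0.8·0.7·5 + 0.8·0.3·2 + 0.2·0.7·6 + 0.2·0.3·7
= 4.54

E[P2] = 2.34 (similar calculation)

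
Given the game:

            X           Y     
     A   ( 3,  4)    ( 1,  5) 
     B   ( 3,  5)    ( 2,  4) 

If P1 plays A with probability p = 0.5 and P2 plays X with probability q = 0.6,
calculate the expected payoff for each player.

E[P1] = 2.4, E[P2] = 4.5

Work:
E[P1] = p·q·π₁(A,X) + p·(1-q)·π₁(A,Y) + (1-p)·q·π₁(B,X) + (1-p)·(1-q)·π₁(B,Y)
= 0.5·0.6·3 + 0.5·0.4·1 + 0.5·0.6·3 + 0.5·0.4·2
= 2.4

E[P2] = 4.5 (similar calculation)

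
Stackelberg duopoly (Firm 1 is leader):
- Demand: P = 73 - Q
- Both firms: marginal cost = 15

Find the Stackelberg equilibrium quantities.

q₁* (leader) = 29.0, q₂* (follower) = 14.5

Work:
Follower's reaction: q₂ = (a - c - q₁)/2
Leader substitutes: π₁ = q₁·(a - q₁ - (a-c-q₁)/2 - c)
FOC: q₁* = (73 - 15)/2 = 29.00
Then: q₂* = (73 - 15 - 29.0)/2 = 14.50
Leader has first-mover advantage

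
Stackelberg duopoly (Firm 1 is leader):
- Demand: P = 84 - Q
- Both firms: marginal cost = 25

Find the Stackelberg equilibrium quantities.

q₁* (leader) = 29.5, q₂* (follower) = 14.75

Work:
Follower's reaction: q₂ = (a - c - q₁)/2
Leader substitutes: π₁ = q₁·(a - q₁ - (a-c-q₁)/2 - c)
FOC: q₁* = (84 - 25)/2 = 29.50
Then: q₂* = (84 - 25 - 29.5)/2 = 14.75
Leader has first-mover advantage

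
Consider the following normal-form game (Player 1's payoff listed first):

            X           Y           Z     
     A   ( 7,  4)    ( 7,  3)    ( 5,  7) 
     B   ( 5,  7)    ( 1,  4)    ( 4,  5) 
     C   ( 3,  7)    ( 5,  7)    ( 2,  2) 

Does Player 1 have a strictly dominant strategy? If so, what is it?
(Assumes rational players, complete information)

Yes, Player 1's strictly dominant strategy is A

Work:
A strategy strictly dominates another if it gives a strictly higher payoff against every opponent action. Compare each pair of P1's strategies column-by-column:
  A vs B: [7 vs 5, 7 vs 1, 5 vs 4] → A strictly dominates B
  A vs C: [7 vs 3, 7 vs 5, 5 vs 2] → A strictly dominates C
  B vs A: [5 vs 7, 1 vs 7, 4 vs 5] → B does not strictly dominate A (column X: 5 ≤ 7)
  B vs C: [5 vs 3, 1 vs 5, 4 vs 2] → B does not strictly dominate C (column Y: 1 ≤ 5)
  C vs A: [3 vs 7, 5 vs 7, 2 vs 5] → C does not strictly dominate A (column X: 3 ≤ 7)
  C vs B: [3 vs 5, 5 vs 1, 2 vs 4] → C does not strictly dominate B (column X: 3 ≤ 5)
A strictly dominates every other strategy → strictly dominant.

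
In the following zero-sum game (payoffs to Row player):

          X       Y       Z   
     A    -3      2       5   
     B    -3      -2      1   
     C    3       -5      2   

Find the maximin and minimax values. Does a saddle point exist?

Maximin = -3, Minimax = 2, Saddle: False

Work:
Row minimums: [-3, -3, -5] → maximin = -3
Column maximums: [3, 2, 5] → minimax = 2
No saddle point (maximin ≠ minimax). Mixed strategy needed.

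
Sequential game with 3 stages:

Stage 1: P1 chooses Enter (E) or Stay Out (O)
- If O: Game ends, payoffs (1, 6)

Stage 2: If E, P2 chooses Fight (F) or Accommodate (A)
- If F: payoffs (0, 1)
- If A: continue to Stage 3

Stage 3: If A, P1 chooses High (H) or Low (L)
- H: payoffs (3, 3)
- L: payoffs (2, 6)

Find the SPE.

SPE: (E, A, H); Outcome (3, 3)

Work:
Stage 3: P1 chooses H (3 vs 2)
Stage 2: P2: F->1, A->3 (anticipating H). Choose A
Stage 1: P1: O->1, E->3 (anticipating A, H). Choose E
SPE path: E -> A -> H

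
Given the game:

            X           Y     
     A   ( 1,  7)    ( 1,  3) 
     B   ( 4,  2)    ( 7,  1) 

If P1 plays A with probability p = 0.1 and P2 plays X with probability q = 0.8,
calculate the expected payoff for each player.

E[P1] = 4.24, E[P2] = 2.24

Work:
E[P1] = p·q·π₁(A,X) + p·(1-q)·π₁(A,Y) + (1-p)·q·π₁(B,X) + (1-p)·(1-q)·π₁(B,Y)
= 0.1·0.8·1 + 0.1·0.2·1 + 0.9·0.8·4 + 0.9·0.2·7
= 4.24

E[P2] = 2.24 (similar calculation)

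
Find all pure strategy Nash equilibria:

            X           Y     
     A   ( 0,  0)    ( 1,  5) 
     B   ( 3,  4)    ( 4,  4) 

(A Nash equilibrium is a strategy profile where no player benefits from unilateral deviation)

Nash equilibrium: (B, X), (B, Y)

Work:
Best responses:
  P1 vs X: payoffs [0, 3] → best response B (payoff 3)
  P1 vs Y: payoffs [1, 4] → best response B (payoff 4)
  P2 vs A: payoffs [0, 5] → best response Y (payoff 5)
  P2 vs B: payoffs [4, 4] → best response X/Y (payoff 4)
Mutual best responses: (B,X), (B,Y) → Nash equilibria.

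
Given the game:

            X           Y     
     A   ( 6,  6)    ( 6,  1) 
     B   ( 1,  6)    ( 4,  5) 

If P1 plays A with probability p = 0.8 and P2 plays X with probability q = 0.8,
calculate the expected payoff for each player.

E[P1] = 5.12, E[P2] = 5.16

Work:
E[P1] = p·q·π₁(A,X) + p·(1-q)·π₁(A,Y) + (1-p)·q·π₁(B,X) + (1-p)·(1-q)·π₁(B,Y)
= 0.8·0.8·6 + 0.8·0.2·6 + 0.2·0.8·1 + 0.2·0.2·4
= 5.12

E[P2] = 5.16 (similar calculation)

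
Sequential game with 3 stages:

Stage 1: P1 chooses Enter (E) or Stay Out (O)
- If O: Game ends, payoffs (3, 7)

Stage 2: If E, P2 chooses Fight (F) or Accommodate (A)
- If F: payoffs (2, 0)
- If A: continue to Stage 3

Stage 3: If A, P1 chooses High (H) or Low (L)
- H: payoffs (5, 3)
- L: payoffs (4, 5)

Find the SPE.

SPE: (E, A, H); Outcome (5, 3)

Work:
Stage 3: P1 chooses H (5 vs 4)
Stage 2: P2: F->0, A->3 (anticipating H). Choose A
Stage 1: P1: O->3, E->5 (anticipating A, H). Choose E
SPE path: E -> A -> H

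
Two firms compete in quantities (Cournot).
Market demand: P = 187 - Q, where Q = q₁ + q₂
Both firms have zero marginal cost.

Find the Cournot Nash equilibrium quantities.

q₁* = q₂* = 62.33; P* = 62.33

Work:
Profit: π_i = P·q_i = (a - q_i - q_j)·q_i
FOC: ∂π_i/∂q_i = a - 2q_i - q_j = 0
Reaction function: q_i = (187 - q_j)/2
Symmetry: q* = 187/3 = 62.33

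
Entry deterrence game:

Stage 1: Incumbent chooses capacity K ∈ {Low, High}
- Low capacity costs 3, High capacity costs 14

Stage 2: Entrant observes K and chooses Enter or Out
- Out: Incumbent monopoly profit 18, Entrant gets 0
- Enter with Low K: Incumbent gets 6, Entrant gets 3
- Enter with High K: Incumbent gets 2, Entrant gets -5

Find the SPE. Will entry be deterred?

SPE: (High, Enter|Low, Out|High); Entry deterred. Incumbent net profit = 4

Work:
After Low K: Entrant enters (3 > 0)
After High K: Entrant stays out (-5 < 0)
Incumbent: Low → 6−3=3, High → 18−14=4
Incumbent chooses High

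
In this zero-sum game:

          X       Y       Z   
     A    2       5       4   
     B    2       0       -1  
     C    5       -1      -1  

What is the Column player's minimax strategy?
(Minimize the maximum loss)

Column should play Z, value = 4

Work:
Column player minimizes Row's maximum payoff:
Column X: max payoff to Row = 5
Column Y: max payoff to Row = 5
Column Z: max payoff to Row = 4
Minimum is 4, achieved by column Z.
Minimax strategy: Z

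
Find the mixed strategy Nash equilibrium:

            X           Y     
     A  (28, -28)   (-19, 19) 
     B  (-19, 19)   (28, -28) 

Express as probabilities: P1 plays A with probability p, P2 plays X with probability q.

p = 0.5, q = 0.5

Work:
Find probabilities that make opponent indifferent:
P2 chooses q to make P1 indifferent between A and B
P1 chooses p to make P2 indifferent between X and Y
Mixed NE: P1 plays (A: 0.5, B: 0.5), P2 plays (X: 0.5, Y: 0.5)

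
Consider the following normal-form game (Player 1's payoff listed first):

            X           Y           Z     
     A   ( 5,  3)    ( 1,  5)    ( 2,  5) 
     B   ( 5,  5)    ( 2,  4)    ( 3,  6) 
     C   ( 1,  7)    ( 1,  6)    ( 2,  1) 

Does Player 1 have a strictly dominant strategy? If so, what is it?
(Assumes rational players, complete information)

No strictly dominant strategy exists for Player 1

Work:
A strategy strictly dominates another if it gives a strictly higher payoff against every opponent action. Compare each pair of P1's strategies column-by-column:
  A vs B: [5 vs 5, 1 vs 2, 2 vs 3] → A does not strictly dominate B (column X: 5 ≤ 5)
  A vs C: [5 vs 1, 1 vs 1, 2 vs 2] → A does not strictly dominate C (column Y: 1 ≤ 1)
  B vs A: [5 vs 5, 2 vs 1, 3 vs 2] → B does not strictly dominate A (column X: 5 ≤ 5)
  B vs C: [5 vs 1, 2 vs 1, 3 vs 2] → B strictly dominates C
  C vs A: [1 vs 5, 1 vs 1, 2 vs 2] → C does not strictly dominate A (column X: 1 ≤ 5)
  C vs B: [1 vs 5, 1 vs 2, 2 vs 3] → C does not strictly dominate B (column X: 1 ≤ 5)
No single strategy strictly dominates all others → no strictly dominant strategy.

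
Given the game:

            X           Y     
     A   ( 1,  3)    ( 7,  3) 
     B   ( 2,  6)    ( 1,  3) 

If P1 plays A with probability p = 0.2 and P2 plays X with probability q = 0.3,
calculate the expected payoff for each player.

E[P1] = 2.08, E[P2] = 3.72

Work:
E[P1] = p·q·π₁(A,X) + p·(1-q)·π₁(A,Y) + (1-p)·q·π₁(B,X) + (1-p)·(1-q)·π₁(B,Y)
= 0.2·0.3·1 + 0.2·0.7·7 + 0.8·0.3·2 + 0.8·0.7·1
= 2.08

E[P2] = 3.72 (similar calculation)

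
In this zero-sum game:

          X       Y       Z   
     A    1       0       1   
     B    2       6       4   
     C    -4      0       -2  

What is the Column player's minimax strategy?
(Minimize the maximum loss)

Column should play X, value = 2

Work:
Column player minimizes Row's maximum payoff:
Column X: max payoff to Row = 2
Column Y: max payoff to Row = 6
Column Z: max payoff to Row = 4
Minimum is 2, achieved by column X.
Minimax strategy: X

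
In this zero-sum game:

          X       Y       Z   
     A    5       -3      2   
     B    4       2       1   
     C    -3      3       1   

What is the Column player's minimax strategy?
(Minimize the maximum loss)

Column should play Z, value = 2

Work:
Column player minimizes Row's maximum payoff:
Column X: max payoff to Row = 5
Column Y: max payoff to Row = 3
Column Z: max payoff to Row = 2
Minimum is 2, achieved by column Z.
Minimax strategy: Z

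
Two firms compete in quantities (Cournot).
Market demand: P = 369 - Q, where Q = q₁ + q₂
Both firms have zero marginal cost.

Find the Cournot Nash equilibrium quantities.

q₁* = q₂* = 123.0; P* = 123.0

Work:
Profit: π_i = P·q_i = (a - q_i - q_j)·q_i
FOC: ∂π_i/∂q_i = a - 2q_i - q_j = 0
Reaction function: q_i = (369 - q_j)/2
Symmetry: q* = 369/3 = 123.0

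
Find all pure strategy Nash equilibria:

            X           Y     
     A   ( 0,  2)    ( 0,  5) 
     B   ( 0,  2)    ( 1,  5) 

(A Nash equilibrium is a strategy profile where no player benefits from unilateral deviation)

Nash equilibrium: (B, Y)

Work:
Best responses:
  P1 vs X: payoffs [0, 0] → best response A/B (payoff 0)
  P1 vs Y: payoffs [0, 1] → best response B (payoff 1)
  P2 vs A: payoffs [2, 5] → best response Y (payoff 5)
  P2 vs B: payoffs [2, 5] → best response Y (payoff 5)
Mutual best responses: (B,Y) → Nash equilibria.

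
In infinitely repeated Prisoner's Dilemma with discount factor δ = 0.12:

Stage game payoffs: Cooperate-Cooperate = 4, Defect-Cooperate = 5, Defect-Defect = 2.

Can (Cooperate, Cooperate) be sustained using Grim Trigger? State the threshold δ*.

δ* = 0.3333; since δ = 0.12 < 0.3333, cooperation cannot be sustained

Work:
For Grim Trigger:
Cooperate forever: 4/(1-δ)
Defect then punished: 5 + 2·δ/(1-δ)
Need: 4/(1-δ) ≥ 5 + 2·δ/(1-δ)
Solving: δ ≥ (T-R)/(T-P) = (5-4)/(5-2) = 0.3333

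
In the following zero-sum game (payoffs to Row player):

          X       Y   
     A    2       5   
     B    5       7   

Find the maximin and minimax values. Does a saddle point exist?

Maximin = 5, Minimax = 5, Saddle: True

Work:
Row minimums: [2, 5] → maximin = 5
Column maximums: [5, 7] → minimax = 5
Saddle point exists! Game value = 5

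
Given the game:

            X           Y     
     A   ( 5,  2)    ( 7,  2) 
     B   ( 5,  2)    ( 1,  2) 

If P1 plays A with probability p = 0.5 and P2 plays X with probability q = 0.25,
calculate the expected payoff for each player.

E[P1] = 4.25, E[P2] = 2.0

Work:
E[P1] = p·q·π₁(A,X) + p·(1-q)·π₁(A,Y) + (1-p)·q·π₁(B,X) + (1-p)·(1-q)·π₁(B,Y)
= 0.5·0.25·5 + 0.5·0.75·7 + 0.5·0.25·5 + 0.5·0.75·1
= 4.25

E[P2] = 2.0 (similar calculation)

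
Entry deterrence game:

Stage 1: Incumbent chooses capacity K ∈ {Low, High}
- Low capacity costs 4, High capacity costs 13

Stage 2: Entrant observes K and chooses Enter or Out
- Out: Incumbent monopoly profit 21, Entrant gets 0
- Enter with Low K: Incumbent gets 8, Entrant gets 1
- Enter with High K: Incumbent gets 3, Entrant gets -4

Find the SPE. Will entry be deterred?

SPE: (High, Enter|Low, Out|High); Entry deterred. Incumbent net profit = 8

Work:
After Low K: Entrant enters (1 > 0)
After High K: Entrant stays out (-4 < 0)
Incumbent: Low → 8−4=4, High → 21−13=8
Incumbent chooses High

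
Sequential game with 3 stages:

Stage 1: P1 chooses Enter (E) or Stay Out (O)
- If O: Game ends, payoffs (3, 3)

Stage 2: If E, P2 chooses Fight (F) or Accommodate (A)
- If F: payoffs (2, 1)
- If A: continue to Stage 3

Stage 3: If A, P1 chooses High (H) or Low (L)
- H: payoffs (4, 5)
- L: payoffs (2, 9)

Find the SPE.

SPE: (E, A, H); Outcome (4, 5)

Work:
Stage 3: P1 chooses H (4 vs 2)
Stage 2: P2: F->1, A->5 (anticipating H). Choose A
Stage 1: P1: O->3, E->4 (anticipating A, H). Choose E
SPE path: E -> A -> H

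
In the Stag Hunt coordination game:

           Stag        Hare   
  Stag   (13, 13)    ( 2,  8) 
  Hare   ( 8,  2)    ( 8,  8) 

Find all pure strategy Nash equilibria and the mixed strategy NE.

Pure NE: (Stag, Stag) and (Hare, Hare); Mixed NE: p = 0.5455, q = 0.5455

Work:
Check pure NE:
(Stag, Stag): (13, 13) - no unilateral deviation beneficial
(Hare, Hare): (8, 8) - no unilateral deviation beneficial
Mixed NE: P1 plays Stag with p = 0.5455, P2 plays Stag with q = 0.5455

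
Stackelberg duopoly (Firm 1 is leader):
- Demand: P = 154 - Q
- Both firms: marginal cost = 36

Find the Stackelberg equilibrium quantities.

q₁* (leader) = 59.0, q₂* (follower) = 29.5

Work:
Follower's reaction: q₂ = (a - c - q₁)/2
Leader substitutes: π₁ = q₁·(a - q₁ - (a-c-q₁)/2 - c)
FOC: q₁* = (154 - 36)/2 = 59.00
Then: q₂* = (154 - 36 - 59.0)/2 = 29.50
Leader has first-mover advantage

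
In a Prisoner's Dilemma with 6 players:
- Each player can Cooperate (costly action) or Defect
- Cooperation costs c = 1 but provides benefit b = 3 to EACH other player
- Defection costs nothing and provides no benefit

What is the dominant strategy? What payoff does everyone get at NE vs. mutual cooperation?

Dominant: Defect; NE payoff = 0; Coop payoff = 14

Work:
Defect dominates (saves cost c = 1, benefit to others is external)
NE: All defect → everyone gets 0
If all cooperate: each receives (5)×3 - 1 = 14
Social dilemma: 14 > 0 but NE gives 0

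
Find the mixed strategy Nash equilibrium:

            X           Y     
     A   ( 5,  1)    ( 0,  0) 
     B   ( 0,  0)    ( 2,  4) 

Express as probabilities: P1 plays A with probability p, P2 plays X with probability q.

p = 0.8, q = 0.2857

Work:
Find probabilities that make opponent indifferent:
P2 chooses q to make P1 indifferent between A and B
P1 chooses p to make P2 indifferent between X and Y
Mixed NE: P1 plays (A: 0.8, B: 0.2), P2 plays (X: 0.2857, Y: 0.7143)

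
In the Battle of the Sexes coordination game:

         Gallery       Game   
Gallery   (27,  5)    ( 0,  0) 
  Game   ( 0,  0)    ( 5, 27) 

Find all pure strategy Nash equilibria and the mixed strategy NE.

Pure NE: (Gallery, Gallery) and (Game, Game); Mixed NE: p = 0.8438, q = 0.1562

Work:
Check pure NE:
(Gallery, Gallery): (27, 5) - no unilateral deviation beneficial
(Game, Game): (5, 27) - no unilateral deviation beneficial
Mixed NE: P1 plays Gallery with p = 0.8438, P2 plays Gallery with q = 0.1562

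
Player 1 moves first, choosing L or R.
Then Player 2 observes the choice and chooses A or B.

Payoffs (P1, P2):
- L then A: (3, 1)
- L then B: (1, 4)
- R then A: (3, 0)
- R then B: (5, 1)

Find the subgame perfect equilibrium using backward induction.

P1 plays R, P2 plays B after L and B after R; Payoff (5, 1)

Work:
Backward induction:
After L: P2 chooses B → P1 gets 1
After R: P2 chooses B → P1 gets 5
P1 chooses R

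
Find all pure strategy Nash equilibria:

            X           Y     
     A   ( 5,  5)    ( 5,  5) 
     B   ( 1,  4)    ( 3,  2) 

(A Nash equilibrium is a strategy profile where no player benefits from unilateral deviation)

Nash equilibrium: (A, X), (A, Y)

Work:
Best responses:
  P1 vs X: payoffs [5, 1] → best response A (payoff 5)
  P1 vs Y: payoffs [5, 3] → best response A (payoff 5)
  P2 vs A: payoffs [5, 5] → best response X/Y (payoff 5)
  P2 vs B: payoffs [4, 2] → best response X (payoff 4)
Mutual best responses: (A,X), (A,Y) → Nash equilibria.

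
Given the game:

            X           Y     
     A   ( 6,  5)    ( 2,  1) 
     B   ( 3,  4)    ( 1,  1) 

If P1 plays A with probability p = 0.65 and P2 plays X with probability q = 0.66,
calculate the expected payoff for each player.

E[P1] = 3.828, E[P2] = 3.409

Work:
E[P1] = p·q·π₁(A,X) + p·(1-q)·π₁(A,Y) + (1-p)·q·π₁(B,X) + (1-p)·(1-q)·π₁(B,Y)
= 0.65·0.66·6 + 0.65·0.34·2 + 0.35·0.66·3 + 0.35·0.34·1
= 3.828

E[P2] = 3.409 (similar calculation)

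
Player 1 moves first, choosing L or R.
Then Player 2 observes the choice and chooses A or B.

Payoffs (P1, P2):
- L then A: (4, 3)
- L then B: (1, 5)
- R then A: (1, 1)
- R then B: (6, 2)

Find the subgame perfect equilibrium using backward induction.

P1 plays R, P2 plays B after L and B after R; Payoff (6, 2)

Work:
Backward induction:
After L: P2 chooses B → P1 gets 1
After R: P2 chooses B → P1 gets 6
P1 chooses R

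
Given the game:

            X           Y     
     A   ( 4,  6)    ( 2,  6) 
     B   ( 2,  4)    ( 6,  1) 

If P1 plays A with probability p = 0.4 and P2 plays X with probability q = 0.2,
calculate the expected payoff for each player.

E[P1] = 4.08, E[P2] = 3.36

Work:
E[P1] = p·q·π₁(A,X) + p·(1-q)·π₁(A,Y) + (1-p)·q·π₁(B,X) + (1-p)·(1-q)·π₁(B,Y)
= 0.4·0.2·4 + 0.4·0.8·2 + 0.6·0.2·2 + 0.6·0.8·6
= 4.08

E[P2] = 3.36 (similar calculation)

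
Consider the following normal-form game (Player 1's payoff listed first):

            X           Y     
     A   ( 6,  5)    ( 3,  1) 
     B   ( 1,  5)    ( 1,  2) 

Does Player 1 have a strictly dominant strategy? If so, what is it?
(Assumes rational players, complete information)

Yes, Player 1's strictly dominant strategy is A

Work:
A strategy strictly dominates another if it gives a strictly higher payoff against every opponent action. Compare each pair of P1's strategies column-by-column:
  A vs B: [6 vs 1, 3 vs 1] → A strictly dominates B
  B vs A: [1 vs 6, 1 vs 3] → B does not strictly dominate A (column X: 1 ≤ 6)
A strictly dominates every other strategy → strictly dominant.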